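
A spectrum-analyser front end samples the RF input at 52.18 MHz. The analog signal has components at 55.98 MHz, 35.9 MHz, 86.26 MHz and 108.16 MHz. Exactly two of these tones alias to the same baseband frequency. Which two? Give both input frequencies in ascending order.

55.98 MHz, 108.16 MHz

fs/2 = 26.09 MHz.
55.98 MHz mod fs = 3.8 MHz.
3.8 MHz ≤ fs/2 = 26.09 MHz, appears at 3.8 MHz.
35.9 MHz > fs/2 = 26.09 MHz, folds to fs − 35.9 MHz = 16.28 MHz.
86.26 MHz mod fs = 34.08 MHz.
34.08 MHz > fs/2 = 26.09 MHz, folds to fs − 34.08 MHz = 18.1 MHz.
108.16 MHz mod fs = 3.8 MHz.
3.8 MHz ≤ fs/2 = 26.09 MHz, appears at 3.8 MHz.
55.98 MHz and 108.16 MHz both map to 3.8 MHz.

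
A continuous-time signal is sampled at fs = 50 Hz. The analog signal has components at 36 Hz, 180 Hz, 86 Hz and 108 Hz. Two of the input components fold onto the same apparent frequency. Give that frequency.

fs/2 = 25 Hz.
36 Hz > fs/2 = 25 Hz, folds to fs − 36 Hz = 14 Hz.
180 Hz mod fs = 30 Hz.
30 Hz > fs/2 = 25 Hz, folds to fs − 30 Hz = 20 Hz.
86 Hz mod fs = 36 Hz.
36 Hz > fs/2 = 25 Hz, folds to fs − 36 Hz = 14 Hz.
108 Hz mod fs = 8 Hz.
8 Hz ≤ fs/2 = 25 Hz, appears at 8 Hz.
36 Hz and 86 Hz both map to 14 Hz.

14 Hz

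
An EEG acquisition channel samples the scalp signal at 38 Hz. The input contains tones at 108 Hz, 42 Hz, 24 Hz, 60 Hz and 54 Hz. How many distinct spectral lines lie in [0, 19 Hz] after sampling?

4

fs/2 = 19 Hz.
108 Hz mod fs = 32 Hz.
32 Hz > fs/2 = 19 Hz, folds to fs − 32 Hz = 6 Hz.
42 Hz mod fs = 4 Hz.
4 Hz ≤ fs/2 = 19 Hz, appears at 4 Hz.
24 Hz > fs/2 = 19 Hz, folds to fs − 24 Hz = 14 Hz.
60 Hz mod fs = 22 Hz.
22 Hz > fs/2 = 19 Hz, folds to fs − 22 Hz = 16 Hz.
54 Hz mod fs = 16 Hz.
16 Hz ≤ fs/2 = 19 Hz, appears at 16 Hz.
Distinct values: {4 Hz, 6 Hz, 14 Hz, 16 Hz} → 4.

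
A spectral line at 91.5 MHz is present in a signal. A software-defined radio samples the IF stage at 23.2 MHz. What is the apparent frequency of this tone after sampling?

91.5 MHz mod fs = 21.9 MHz.
21.9 MHz > fs/2 = 11.6 MHz, folds to fs − 21.9 MHz = 1.3 MHz.

1.3 MHz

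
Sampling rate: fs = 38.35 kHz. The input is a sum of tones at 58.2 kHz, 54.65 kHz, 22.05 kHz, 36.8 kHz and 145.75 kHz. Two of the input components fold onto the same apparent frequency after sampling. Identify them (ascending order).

fs/2 = 19.175 kHz.
58.2 kHz mod fs = 19.85 kHz.
19.85 kHz > fs/2 = 19.175 kHz, folds to fs − 19.85 kHz = 18.5 kHz.
54.65 kHz mod fs = 16.3 kHz.
16.3 kHz ≤ fs/2 = 19.175 kHz, appears at 16.3 kHz.
22.05 kHz > fs/2 = 19.175 kHz, folds to fs − 22.05 kHz = 16.3 kHz.
36.8 kHz > fs/2 = 19.175 kHz, folds to fs − 36.8 kHz = 1.55 kHz.
145.75 kHz mod fs = 30.7 kHz.
30.7 kHz > fs/2 = 19.175 kHz, folds to fs − 30.7 kHz = 7.65 kHz.
22.05 kHz and 54.65 kHz both map to 16.3 kHz.

22.05 kHz, 54.65 kHz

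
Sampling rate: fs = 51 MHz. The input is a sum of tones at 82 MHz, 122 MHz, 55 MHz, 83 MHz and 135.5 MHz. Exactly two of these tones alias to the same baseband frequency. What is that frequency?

20 MHz

fs/2 = 25.5 MHz.
82 MHz mod fs = 31 MHz.
31 MHz > fs/2 = 25.5 MHz, folds to fs − 31 MHz = 20 MHz.
122 MHz mod fs = 20 MHz.
20 MHz ≤ fs/2 = 25.5 MHz, appears at 20 MHz.
55 MHz mod fs = 4 MHz.
4 MHz ≤ fs/2 = 25.5 MHz, appears at 4 MHz.
83 MHz mod fs = 32 MHz.
32 MHz > fs/2 = 25.5 MHz, folds to fs − 32 MHz = 19 MHz.
135.5 MHz mod fs = 33.5 MHz.
33.5 MHz > fs/2 = 25.5 MHz, folds to fs − 33.5 MHz = 17.5 MHz.
82 MHz and 122 MHz both map to 20 MHz.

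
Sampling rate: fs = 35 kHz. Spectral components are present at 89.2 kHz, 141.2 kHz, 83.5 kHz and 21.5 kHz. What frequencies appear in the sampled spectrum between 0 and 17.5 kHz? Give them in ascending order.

fs/2 = 17.5 kHz.
89.2 kHz mod fs = 19.2 kHz.
19.2 kHz > fs/2 = 17.5 kHz, folds to fs − 19.2 kHz = 15.8 kHz.
141.2 kHz mod fs = 1.2 kHz.
1.2 kHz ≤ fs/2 = 17.5 kHz, appears at 1.2 kHz.
83.5 kHz mod fs = 13.5 kHz.
13.5 kHz ≤ fs/2 = 17.5 kHz, appears at 13.5 kHz.
21.5 kHz > fs/2 = 17.5 kHz, folds to fs − 21.5 kHz = 13.5 kHz.
Distinct values: {1.2 kHz, 13.5 kHz, 15.8 kHz}.

1.2 kHz, 13.5 kHz, 15.8 kHz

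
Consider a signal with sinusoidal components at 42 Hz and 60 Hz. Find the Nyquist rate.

Highest-frequency component: 60 Hz.
Nyquist rate = 2 × 60 Hz = 120 Hz.

120 Hz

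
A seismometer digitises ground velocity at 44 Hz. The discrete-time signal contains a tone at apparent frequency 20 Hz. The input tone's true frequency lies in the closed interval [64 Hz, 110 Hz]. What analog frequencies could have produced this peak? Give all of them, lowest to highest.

Frequencies that alias to 20 Hz are k·fs ± 20 Hz for integer k ≥ 0.
k=0: 20 Hz.
k=1: 24 Hz, 64 Hz.
k=2: 68 Hz, 108 Hz.
k=3: 112 Hz, 152 Hz.
Within [64 Hz, 110 Hz]: 64 Hz, 68 Hz, 108 Hz.

64 Hz, 68 Hz, 108 Hz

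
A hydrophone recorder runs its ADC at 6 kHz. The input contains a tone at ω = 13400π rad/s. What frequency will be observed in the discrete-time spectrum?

ω = 13400π rad/s → f = ω/(2π) = 6700 Hz = 6.7 kHz.
6.7 kHz mod fs = 0.7 kHz.
0.7 kHz ≤ fs/2 = 3 kHz, appears at 0.7 kHz.

0.7 kHz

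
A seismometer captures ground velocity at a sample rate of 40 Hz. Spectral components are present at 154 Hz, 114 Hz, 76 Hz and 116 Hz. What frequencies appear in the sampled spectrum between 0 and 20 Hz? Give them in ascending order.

fs/2 = 20 Hz.
154 Hz mod fs = 34 Hz.
34 Hz > fs/2 = 20 Hz, folds to fs − 34 Hz = 6 Hz.
114 Hz mod fs = 34 Hz.
34 Hz > fs/2 = 20 Hz, folds to fs − 34 Hz = 6 Hz.
76 Hz mod fs = 36 Hz.
36 Hz > fs/2 = 20 Hz, folds to fs − 36 Hz = 4 Hz.
116 Hz mod fs = 36 Hz.
36 Hz > fs/2 = 20 Hz, folds to fs − 36 Hz = 4 Hz.
Distinct values: {4 Hz, 6 Hz}.

4 Hz, 6 Hz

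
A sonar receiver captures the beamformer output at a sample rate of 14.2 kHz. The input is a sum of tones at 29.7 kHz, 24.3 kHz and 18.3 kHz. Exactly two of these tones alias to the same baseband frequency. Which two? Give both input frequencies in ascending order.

18.3 kHz, 24.3 kHz

fs/2 = 7.1 kHz.
29.7 kHz mod fs = 1.3 kHz.
1.3 kHz ≤ fs/2 = 7.1 kHz, appears at 1.3 kHz.
24.3 kHz mod fs = 10.1 kHz.
10.1 kHz > fs/2 = 7.1 kHz, folds to fs − 10.1 kHz = 4.1 kHz.
18.3 kHz mod fs = 4.1 kHz.
4.1 kHz ≤ fs/2 = 7.1 kHz, appears at 4.1 kHz.
18.3 kHz and 24.3 kHz both map to 4.1 kHz.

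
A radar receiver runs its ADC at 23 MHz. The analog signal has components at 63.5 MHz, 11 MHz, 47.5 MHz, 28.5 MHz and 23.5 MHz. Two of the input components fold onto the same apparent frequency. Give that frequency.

fs/2 = 11.5 MHz.
63.5 MHz mod fs = 17.5 MHz.
17.5 MHz > fs/2 = 11.5 MHz, folds to fs − 17.5 MHz = 5.5 MHz.
11 MHz ≤ fs/2 = 11.5 MHz, passes unchanged.
47.5 MHz mod fs = 1.5 MHz.
1.5 MHz ≤ fs/2 = 11.5 MHz, appears at 1.5 MHz.
28.5 MHz mod fs = 5.5 MHz.
5.5 MHz ≤ fs/2 = 11.5 MHz, appears at 5.5 MHz.
23.5 MHz mod fs = 0.5 MHz.
0.5 MHz ≤ fs/2 = 11.5 MHz, appears at 0.5 MHz.
28.5 MHz and 63.5 MHz both map to 5.5 MHz.

5.5 MHz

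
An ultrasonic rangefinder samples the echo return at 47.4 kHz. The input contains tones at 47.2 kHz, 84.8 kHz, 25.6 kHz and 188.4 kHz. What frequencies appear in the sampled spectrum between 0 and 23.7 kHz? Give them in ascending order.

fs/2 = 23.7 kHz.
47.2 kHz > fs/2 = 23.7 kHz, folds to fs − 47.2 kHz = 0.2 kHz.
84.8 kHz mod fs = 37.4 kHz.
37.4 kHz > fs/2 = 23.7 kHz, folds to fs − 37.4 kHz = 10 kHz.
25.6 kHz > fs/2 = 23.7 kHz, folds to fs − 25.6 kHz = 21.8 kHz.
188.4 kHz mod fs = 46.2 kHz.
46.2 kHz > fs/2 = 23.7 kHz, folds to fs − 46.2 kHz = 1.2 kHz.
Distinct values: {0.2 kHz, 1.2 kHz, 10 kHz, 21.8 kHz}.

0.2 kHz, 1.2 kHz, 10 kHz, 21.8 kHz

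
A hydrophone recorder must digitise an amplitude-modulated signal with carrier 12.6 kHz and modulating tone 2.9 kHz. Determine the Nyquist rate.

31 kHz

AM sidebands sit at fc ± fm = 9.7 kHz and 15.5 kHz.
Highest-frequency component: 15.5 kHz.
Nyquist rate = 2 × 15.5 kHz = 31 kHz.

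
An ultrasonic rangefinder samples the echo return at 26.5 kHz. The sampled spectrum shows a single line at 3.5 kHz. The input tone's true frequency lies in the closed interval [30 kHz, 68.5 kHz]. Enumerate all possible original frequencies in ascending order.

Frequencies that alias to 3.5 kHz are k·fs ± 3.5 kHz for integer k ≥ 0.
k=0: 3.5 kHz.
k=1: 23 kHz, 30 kHz.
k=2: 49.5 kHz, 56.5 kHz.
k=3: 76 kHz, 83 kHz.
Within [30 kHz, 68.5 kHz]: 30 kHz, 49.5 kHz, 56.5 kHz.

30 kHz, 49.5 kHz, 56.5 kHz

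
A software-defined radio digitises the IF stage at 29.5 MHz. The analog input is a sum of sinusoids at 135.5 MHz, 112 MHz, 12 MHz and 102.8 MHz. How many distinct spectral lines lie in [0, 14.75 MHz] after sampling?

fs/2 = 14.75 MHz.
135.5 MHz mod fs = 17.5 MHz.
17.5 MHz > fs/2 = 14.75 MHz, folds to fs − 17.5 MHz = 12 MHz.
112 MHz mod fs = 23.5 MHz.
23.5 MHz > fs/2 = 14.75 MHz, folds to fs − 23.5 MHz = 6 MHz.
12 MHz ≤ fs/2 = 14.75 MHz, passes unchanged.
102.8 MHz mod fs = 14.3 MHz.
14.3 MHz ≤ fs/2 = 14.75 MHz, appears at 14.3 MHz.
Distinct values: {6 MHz, 12 MHz, 14.3 MHz} → 3.

3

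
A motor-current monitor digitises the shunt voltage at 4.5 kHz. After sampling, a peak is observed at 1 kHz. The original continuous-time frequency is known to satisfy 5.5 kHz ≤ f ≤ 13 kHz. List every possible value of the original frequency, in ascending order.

Frequencies that alias to 1 kHz are k·fs ± 1 kHz for integer k ≥ 0.
k=0: 1 kHz.
k=1: 3.5 kHz, 5.5 kHz.
k=2: 8 kHz, 10 kHz.
k=3: 12.5 kHz, 14.5 kHz.
k=4: 17 kHz, 19 kHz.
Within [5.5 kHz, 13 kHz]: 5.5 kHz, 8 kHz, 10 kHz, 12.5 kHz.

5.5 kHz, 8 kHz, 10 kHz, 12.5 kHz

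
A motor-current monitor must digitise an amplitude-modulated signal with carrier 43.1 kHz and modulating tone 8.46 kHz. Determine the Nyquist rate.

103.12 kHz

AM sidebands sit at fc ± fm = 34.64 kHz and 51.56 kHz.
Highest-frequency component: 51.56 kHz.
Nyquist rate = 2 × 51.56 kHz = 103.12 kHz.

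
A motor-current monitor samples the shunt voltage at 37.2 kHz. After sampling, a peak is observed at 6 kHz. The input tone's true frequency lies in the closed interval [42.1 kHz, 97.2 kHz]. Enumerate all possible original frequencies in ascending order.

Frequencies that alias to 6 kHz are k·fs ± 6 kHz for integer k ≥ 0.
k=0: 6 kHz.
k=1: 31.2 kHz, 43.2 kHz.
k=2: 68.4 kHz, 80.4 kHz.
k=3: 105.6 kHz, 117.6 kHz.
Within [42.1 kHz, 97.2 kHz]: 43.2 kHz, 68.4 kHz, 80.4 kHz.

43.2 kHz, 68.4 kHz, 80.4 kHz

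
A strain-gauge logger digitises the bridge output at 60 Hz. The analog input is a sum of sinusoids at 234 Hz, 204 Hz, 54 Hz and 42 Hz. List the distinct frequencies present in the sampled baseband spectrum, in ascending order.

6 Hz, 18 Hz, 24 Hz

fs/2 = 30 Hz.
234 Hz mod fs = 54 Hz.
54 Hz > fs/2 = 30 Hz, folds to fs − 54 Hz = 6 Hz.
204 Hz mod fs = 24 Hz.
24 Hz ≤ fs/2 = 30 Hz, appears at 24 Hz.
54 Hz > fs/2 = 30 Hz, folds to fs − 54 Hz = 6 Hz.
42 Hz > fs/2 = 30 Hz, folds to fs − 42 Hz = 18 Hz.
Distinct values: {6 Hz, 18 Hz, 24 Hz}.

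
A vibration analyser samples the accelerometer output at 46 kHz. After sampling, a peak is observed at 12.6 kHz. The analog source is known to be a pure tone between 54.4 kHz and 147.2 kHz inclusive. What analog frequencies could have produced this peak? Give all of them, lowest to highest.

58.6 kHz, 79.4 kHz, 104.6 kHz, 125.4 kHz

Frequencies that alias to 12.6 kHz are k·fs ± 12.6 kHz for integer k ≥ 0.
k=0: 12.6 kHz.
k=1: 33.4 kHz, 58.6 kHz.
k=2: 79.4 kHz, 104.6 kHz.
k=3: 125.4 kHz, 150.6 kHz.
k=4: 171.4 kHz, 196.6 kHz.
Within [54.4 kHz, 147.2 kHz]: 58.6 kHz, 79.4 kHz, 104.6 kHz, 125.4 kHz.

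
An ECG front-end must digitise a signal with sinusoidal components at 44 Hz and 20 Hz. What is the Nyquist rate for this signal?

88 Hz

Highest-frequency component: 44 Hz.
Nyquist rate = 2 × 44 Hz = 88 Hz.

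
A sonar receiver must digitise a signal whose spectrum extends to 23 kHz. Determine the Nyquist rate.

46 kHz

Nyquist rate = 2 × 23 kHz = 46 kHz.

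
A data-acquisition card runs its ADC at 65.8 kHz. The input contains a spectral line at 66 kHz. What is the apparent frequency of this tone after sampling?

0.2 kHz

66 kHz mod fs = 0.2 kHz.
0.2 kHz ≤ fs/2 = 32.9 kHz, appears at 0.2 kHz.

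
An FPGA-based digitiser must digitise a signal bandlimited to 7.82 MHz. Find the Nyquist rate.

15.64 MHz

Nyquist rate = 2 × 7.82 MHz = 15.64 MHz.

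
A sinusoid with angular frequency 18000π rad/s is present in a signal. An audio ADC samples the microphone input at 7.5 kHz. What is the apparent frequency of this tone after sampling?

ω = 18000π rad/s → f = ω/(2π) = 9000 Hz = 9 kHz.
9 kHz mod fs = 1.5 kHz.
1.5 kHz ≤ fs/2 = 3.75 kHz, appears at 1.5 kHz.

1.5 kHz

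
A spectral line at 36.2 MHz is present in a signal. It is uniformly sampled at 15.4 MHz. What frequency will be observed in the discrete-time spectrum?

5.4 MHz

36.2 MHz mod fs = 5.4 MHz.
5.4 MHz ≤ fs/2 = 7.7 MHz, appears at 5.4 MHz.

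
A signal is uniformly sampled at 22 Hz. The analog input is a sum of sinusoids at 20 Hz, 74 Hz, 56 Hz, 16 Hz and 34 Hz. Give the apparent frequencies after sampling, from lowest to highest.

2 Hz, 6 Hz, 8 Hz, 10 Hz

fs/2 = 11 Hz.
20 Hz > fs/2 = 11 Hz, folds to fs − 20 Hz = 2 Hz.
74 Hz mod fs = 8 Hz.
8 Hz ≤ fs/2 = 11 Hz, appears at 8 Hz.
56 Hz mod fs = 12 Hz.
12 Hz > fs/2 = 11 Hz, folds to fs − 12 Hz = 10 Hz.
16 Hz > fs/2 = 11 Hz, folds to fs − 16 Hz = 6 Hz.
34 Hz mod fs = 12 Hz.
12 Hz > fs/2 = 11 Hz, folds to fs − 12 Hz = 10 Hz.
Distinct values: {2 Hz, 6 Hz, 8 Hz, 10 Hz}.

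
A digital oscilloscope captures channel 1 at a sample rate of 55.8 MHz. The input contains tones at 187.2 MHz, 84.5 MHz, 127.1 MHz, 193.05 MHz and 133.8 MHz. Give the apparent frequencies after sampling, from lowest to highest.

15.5 MHz, 19.8 MHz, 22.2 MHz, 25.65 MHz, 27.1 MHz

fs/2 = 27.9 MHz.
187.2 MHz mod fs = 19.8 MHz.
19.8 MHz ≤ fs/2 = 27.9 MHz, appears at 19.8 MHz.
84.5 MHz mod fs = 28.7 MHz.
28.7 MHz > fs/2 = 27.9 MHz, folds to fs − 28.7 MHz = 27.1 MHz.
127.1 MHz mod fs = 15.5 MHz.
15.5 MHz ≤ fs/2 = 27.9 MHz, appears at 15.5 MHz.
193.05 MHz mod fs = 25.65 MHz.
25.65 MHz ≤ fs/2 = 27.9 MHz, appears at 25.65 MHz.
133.8 MHz mod fs = 22.2 MHz.
22.2 MHz ≤ fs/2 = 27.9 MHz, appears at 22.2 MHz.
Distinct values: {15.5 MHz, 19.8 MHz, 22.2 MHz, 25.65 MHz, 27.1 MHz}.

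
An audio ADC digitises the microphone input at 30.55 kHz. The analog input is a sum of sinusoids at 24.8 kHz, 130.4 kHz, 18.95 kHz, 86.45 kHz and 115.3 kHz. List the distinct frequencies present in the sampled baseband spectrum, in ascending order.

5.2 kHz, 5.75 kHz, 6.9 kHz, 8.2 kHz, 11.6 kHz

fs/2 = 15.275 kHz.
24.8 kHz > fs/2 = 15.275 kHz, folds to fs − 24.8 kHz = 5.75 kHz.
130.4 kHz mod fs = 8.2 kHz.
8.2 kHz ≤ fs/2 = 15.275 kHz, appears at 8.2 kHz.
18.95 kHz > fs/2 = 15.275 kHz, folds to fs − 18.95 kHz = 11.6 kHz.
86.45 kHz mod fs = 25.35 kHz.
25.35 kHz > fs/2 = 15.275 kHz, folds to fs − 25.35 kHz = 5.2 kHz.
115.3 kHz mod fs = 23.65 kHz.
23.65 kHz > fs/2 = 15.275 kHz, folds to fs − 23.65 kHz = 6.9 kHz.
Distinct values: {5.2 kHz, 5.75 kHz, 6.9 kHz, 8.2 kHz, 11.6 kHz}.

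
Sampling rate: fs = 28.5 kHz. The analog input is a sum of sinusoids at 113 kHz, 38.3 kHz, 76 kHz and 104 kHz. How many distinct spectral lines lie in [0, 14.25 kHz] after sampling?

4

fs/2 = 14.25 kHz.
113 kHz mod fs = 27.5 kHz.
27.5 kHz > fs/2 = 14.25 kHz, folds to fs − 27.5 kHz = 1 kHz.
38.3 kHz mod fs = 9.8 kHz.
9.8 kHz ≤ fs/2 = 14.25 kHz, appears at 9.8 kHz.
76 kHz mod fs = 19 kHz.
19 kHz > fs/2 = 14.25 kHz, folds to fs − 19 kHz = 9.5 kHz.
104 kHz mod fs = 18.5 kHz.
18.5 kHz > fs/2 = 14.25 kHz, folds to fs − 18.5 kHz = 10 kHz.
Distinct values: {1 kHz, 9.5 kHz, 9.8 kHz, 10 kHz} → 4.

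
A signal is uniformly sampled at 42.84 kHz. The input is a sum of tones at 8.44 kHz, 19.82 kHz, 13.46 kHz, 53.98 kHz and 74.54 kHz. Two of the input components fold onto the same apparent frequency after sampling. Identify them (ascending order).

53.98 kHz, 74.54 kHz

fs/2 = 21.42 kHz.
8.44 kHz ≤ fs/2 = 21.42 kHz, passes unchanged.
19.82 kHz ≤ fs/2 = 21.42 kHz, passes unchanged.
13.46 kHz ≤ fs/2 = 21.42 kHz, passes unchanged.
53.98 kHz mod fs = 11.14 kHz.
11.14 kHz ≤ fs/2 = 21.42 kHz, appears at 11.14 kHz.
74.54 kHz mod fs = 31.7 kHz.
31.7 kHz > fs/2 = 21.42 kHz, folds to fs − 31.7 kHz = 11.14 kHz.
53.98 kHz and 74.54 kHz both map to 11.14 kHz.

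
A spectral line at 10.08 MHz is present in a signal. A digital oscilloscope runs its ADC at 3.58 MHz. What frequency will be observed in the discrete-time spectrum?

0.66 MHz

10.08 MHz mod fs = 2.92 MHz.
2.92 MHz > fs/2 = 1.79 MHz, folds to fs − 2.92 MHz = 0.66 MHz.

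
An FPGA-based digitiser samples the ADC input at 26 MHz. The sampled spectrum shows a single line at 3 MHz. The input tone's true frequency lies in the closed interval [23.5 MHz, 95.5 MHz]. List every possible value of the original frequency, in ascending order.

29 MHz, 49 MHz, 55 MHz, 75 MHz, 81 MHz

Frequencies that alias to 3 MHz are k·fs ± 3 MHz for integer k ≥ 0.
k=0: 3 MHz.
k=1: 23 MHz, 29 MHz.
k=2: 49 MHz, 55 MHz.
k=3: 75 MHz, 81 MHz.
k=4: 101 MHz, 107 MHz.
Within [23.5 MHz, 95.5 MHz]: 29 MHz, 49 MHz, 55 MHz, 75 MHz, 81 MHz.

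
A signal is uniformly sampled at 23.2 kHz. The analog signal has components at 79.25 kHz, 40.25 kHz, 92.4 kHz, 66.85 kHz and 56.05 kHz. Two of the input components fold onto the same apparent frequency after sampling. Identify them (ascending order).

fs/2 = 11.6 kHz.
79.25 kHz mod fs = 9.65 kHz.
9.65 kHz ≤ fs/2 = 11.6 kHz, appears at 9.65 kHz.
40.25 kHz mod fs = 17.05 kHz.
17.05 kHz > fs/2 = 11.6 kHz, folds to fs − 17.05 kHz = 6.15 kHz.
92.4 kHz mod fs = 22.8 kHz.
22.8 kHz > fs/2 = 11.6 kHz, folds to fs − 22.8 kHz = 0.4 kHz.
66.85 kHz mod fs = 20.45 kHz.
20.45 kHz > fs/2 = 11.6 kHz, folds to fs − 20.45 kHz = 2.75 kHz.
56.05 kHz mod fs = 9.65 kHz.
9.65 kHz ≤ fs/2 = 11.6 kHz, appears at 9.65 kHz.
56.05 kHz and 79.25 kHz both map to 9.65 kHz.

56.05 kHz, 79.25 kHz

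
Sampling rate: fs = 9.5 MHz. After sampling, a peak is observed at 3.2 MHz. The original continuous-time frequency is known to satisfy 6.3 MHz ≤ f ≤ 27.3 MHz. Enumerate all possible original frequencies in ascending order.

Frequencies that alias to 3.2 MHz are k·fs ± 3.2 MHz for integer k ≥ 0.
k=0: 3.2 MHz.
k=1: 6.3 MHz, 12.7 MHz.
k=2: 15.8 MHz, 22.2 MHz.
k=3: 25.3 MHz, 31.7 MHz.
k=4: 34.8 MHz, 41.2 MHz.
Within [6.3 MHz, 27.3 MHz]: 6.3 MHz, 12.7 MHz, 15.8 MHz, 22.2 MHz, 25.3 MHz.

6.3 MHz, 12.7 MHz, 15.8 MHz, 22.2 MHz, 25.3 MHz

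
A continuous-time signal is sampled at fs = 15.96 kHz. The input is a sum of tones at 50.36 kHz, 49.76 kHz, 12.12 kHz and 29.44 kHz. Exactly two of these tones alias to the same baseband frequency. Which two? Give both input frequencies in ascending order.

fs/2 = 7.98 kHz.
50.36 kHz mod fs = 2.48 kHz.
2.48 kHz ≤ fs/2 = 7.98 kHz, appears at 2.48 kHz.
49.76 kHz mod fs = 1.88 kHz.
1.88 kHz ≤ fs/2 = 7.98 kHz, appears at 1.88 kHz.
12.12 kHz > fs/2 = 7.98 kHz, folds to fs − 12.12 kHz = 3.84 kHz.
29.44 kHz mod fs = 13.48 kHz.
13.48 kHz > fs/2 = 7.98 kHz, folds to fs − 13.48 kHz = 2.48 kHz.
29.44 kHz and 50.36 kHz both map to 2.48 kHz.

29.44 kHz, 50.36 kHz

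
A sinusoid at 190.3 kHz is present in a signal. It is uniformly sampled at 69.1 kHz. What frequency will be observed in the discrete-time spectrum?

17 kHz

190.3 kHz mod fs = 52.1 kHz.
52.1 kHz > fs/2 = 34.55 kHz, folds to fs − 52.1 kHz = 17 kHz.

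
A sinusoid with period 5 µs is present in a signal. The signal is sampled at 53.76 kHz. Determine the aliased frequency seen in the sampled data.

15.04 kHz

T = 5 µs → f = 1/T = 200 kHz.
200 kHz mod fs = 38.72 kHz.
38.72 kHz > fs/2 = 26.88 kHz, folds to fs − 38.72 kHz = 15.04 kHz.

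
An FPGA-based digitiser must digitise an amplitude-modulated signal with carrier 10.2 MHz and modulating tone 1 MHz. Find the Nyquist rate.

22.4 MHz

AM sidebands sit at fc ± fm = 9.2 MHz and 11.2 MHz.
Highest-frequency component: 11.2 MHz.
Nyquist rate = 2 × 11.2 MHz = 22.4 MHz.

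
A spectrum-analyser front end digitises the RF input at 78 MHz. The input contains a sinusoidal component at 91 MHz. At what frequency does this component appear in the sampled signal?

91 MHz mod fs = 13 MHz.
13 MHz ≤ fs/2 = 39 MHz, appears at 13 MHz.

13 MHz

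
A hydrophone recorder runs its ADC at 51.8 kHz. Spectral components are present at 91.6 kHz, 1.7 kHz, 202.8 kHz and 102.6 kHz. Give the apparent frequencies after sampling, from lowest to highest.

fs/2 = 25.9 kHz.
91.6 kHz mod fs = 39.8 kHz.
39.8 kHz > fs/2 = 25.9 kHz, folds to fs − 39.8 kHz = 12 kHz.
1.7 kHz ≤ fs/2 = 25.9 kHz, passes unchanged.
202.8 kHz mod fs = 47.4 kHz.
47.4 kHz > fs/2 = 25.9 kHz, folds to fs − 47.4 kHz = 4.4 kHz.
102.6 kHz mod fs = 50.8 kHz.
50.8 kHz > fs/2 = 25.9 kHz, folds to fs − 50.8 kHz = 1 kHz.
Distinct values: {1 kHz, 1.7 kHz, 4.4 kHz, 12 kHz}.

1 kHz, 1.7 kHz, 4.4 kHz, 12 kHz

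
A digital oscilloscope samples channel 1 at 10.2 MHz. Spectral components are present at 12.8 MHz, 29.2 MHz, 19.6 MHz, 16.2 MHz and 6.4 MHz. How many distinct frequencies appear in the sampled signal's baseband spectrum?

fs/2 = 5.1 MHz.
12.8 MHz mod fs = 2.6 MHz.
2.6 MHz ≤ fs/2 = 5.1 MHz, appears at 2.6 MHz.
29.2 MHz mod fs = 8.8 MHz.
8.8 MHz > fs/2 = 5.1 MHz, folds to fs − 8.8 MHz = 1.4 MHz.
19.6 MHz mod fs = 9.4 MHz.
9.4 MHz > fs/2 = 5.1 MHz, folds to fs − 9.4 MHz = 0.8 MHz.
16.2 MHz mod fs = 6 MHz.
6 MHz > fs/2 = 5.1 MHz, folds to fs − 6 MHz = 4.2 MHz.
6.4 MHz > fs/2 = 5.1 MHz, folds to fs − 6.4 MHz = 3.8 MHz.
Distinct values: {0.8 MHz, 1.4 MHz, 2.6 MHz, 3.8 MHz, 4.2 MHz} → 5.

5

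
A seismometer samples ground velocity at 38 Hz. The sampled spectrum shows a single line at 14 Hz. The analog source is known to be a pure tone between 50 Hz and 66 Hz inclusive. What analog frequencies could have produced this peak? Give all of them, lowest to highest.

52 Hz, 62 Hz

Frequencies that alias to 14 Hz are k·fs ± 14 Hz for integer k ≥ 0.
k=0: 14 Hz.
k=1: 24 Hz, 52 Hz.
k=2: 62 Hz, 90 Hz.
k=3: 100 Hz, 128 Hz.
Within [50 Hz, 66 Hz]: 52 Hz, 62 Hz.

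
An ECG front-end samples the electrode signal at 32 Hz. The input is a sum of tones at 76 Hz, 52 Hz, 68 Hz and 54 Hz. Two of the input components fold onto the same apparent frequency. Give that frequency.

12 Hz

fs/2 = 16 Hz.
76 Hz mod fs = 12 Hz.
12 Hz ≤ fs/2 = 16 Hz, appears at 12 Hz.
52 Hz mod fs = 20 Hz.
20 Hz > fs/2 = 16 Hz, folds to fs − 20 Hz = 12 Hz.
68 Hz mod fs = 4 Hz.
4 Hz ≤ fs/2 = 16 Hz, appears at 4 Hz.
54 Hz mod fs = 22 Hz.
22 Hz > fs/2 = 16 Hz, folds to fs − 22 Hz = 10 Hz.
52 Hz and 76 Hz both map to 12 Hz.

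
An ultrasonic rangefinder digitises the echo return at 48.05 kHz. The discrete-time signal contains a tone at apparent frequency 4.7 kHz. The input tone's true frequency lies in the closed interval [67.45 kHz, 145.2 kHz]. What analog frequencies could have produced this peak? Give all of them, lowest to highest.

91.4 kHz, 100.8 kHz, 139.45 kHz

Frequencies that alias to 4.7 kHz are k·fs ± 4.7 kHz for integer k ≥ 0.
k=0: 4.7 kHz.
k=1: 43.35 kHz, 52.75 kHz.
k=2: 91.4 kHz, 100.8 kHz.
k=3: 139.45 kHz, 148.85 kHz.
k=4: 187.5 kHz, 196.9 kHz.
Within [67.45 kHz, 145.2 kHz]: 91.4 kHz, 100.8 kHz, 139.45 kHz.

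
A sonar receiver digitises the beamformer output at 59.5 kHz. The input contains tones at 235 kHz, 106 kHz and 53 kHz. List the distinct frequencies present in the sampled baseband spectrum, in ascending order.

3 kHz, 6.5 kHz, 13 kHz

fs/2 = 29.75 kHz.
235 kHz mod fs = 56.5 kHz.
56.5 kHz > fs/2 = 29.75 kHz, folds to fs − 56.5 kHz = 3 kHz.
106 kHz mod fs = 46.5 kHz.
46.5 kHz > fs/2 = 29.75 kHz, folds to fs − 46.5 kHz = 13 kHz.
53 kHz > fs/2 = 29.75 kHz, folds to fs − 53 kHz = 6.5 kHz.
Distinct values: {3 kHz, 6.5 kHz, 13 kHz}.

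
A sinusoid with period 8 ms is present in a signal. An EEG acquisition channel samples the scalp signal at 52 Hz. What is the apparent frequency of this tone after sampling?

21 Hz

T = 8 ms → f = 1/T = 125 Hz.
125 Hz mod fs = 21 Hz.
21 Hz ≤ fs/2 = 26 Hz, appears at 21 Hz.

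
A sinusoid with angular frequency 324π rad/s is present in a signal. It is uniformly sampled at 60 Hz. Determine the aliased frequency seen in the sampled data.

ω = 324π rad/s → f = ω/(2π) = 162 Hz.
162 Hz mod fs = 42 Hz.
42 Hz > fs/2 = 30 Hz, folds to fs − 42 Hz = 18 Hz.

18 Hz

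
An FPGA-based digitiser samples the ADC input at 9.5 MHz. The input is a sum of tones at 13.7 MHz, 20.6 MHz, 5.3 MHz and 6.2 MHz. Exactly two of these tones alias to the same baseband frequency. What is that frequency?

fs/2 = 4.75 MHz.
13.7 MHz mod fs = 4.2 MHz.
4.2 MHz ≤ fs/2 = 4.75 MHz, appears at 4.2 MHz.
20.6 MHz mod fs = 1.6 MHz.
1.6 MHz ≤ fs/2 = 4.75 MHz, appears at 1.6 MHz.
5.3 MHz > fs/2 = 4.75 MHz, folds to fs − 5.3 MHz = 4.2 MHz.
6.2 MHz > fs/2 = 4.75 MHz, folds to fs − 6.2 MHz = 3.3 MHz.
5.3 MHz and 13.7 MHz both map to 4.2 MHz.

4.2 MHz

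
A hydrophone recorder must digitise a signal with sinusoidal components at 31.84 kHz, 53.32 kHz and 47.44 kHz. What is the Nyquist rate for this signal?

Highest-frequency component: 53.32 kHz.
Nyquist rate = 2 × 53.32 kHz = 106.64 kHz.

106.64 kHz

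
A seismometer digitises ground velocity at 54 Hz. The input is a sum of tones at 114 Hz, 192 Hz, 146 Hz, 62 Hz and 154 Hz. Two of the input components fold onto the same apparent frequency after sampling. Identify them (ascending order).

62 Hz, 154 Hz

fs/2 = 27 Hz.
114 Hz mod fs = 6 Hz.
6 Hz ≤ fs/2 = 27 Hz, appears at 6 Hz.
192 Hz mod fs = 30 Hz.
30 Hz > fs/2 = 27 Hz, folds to fs − 30 Hz = 24 Hz.
146 Hz mod fs = 38 Hz.
38 Hz > fs/2 = 27 Hz, folds to fs − 38 Hz = 16 Hz.
62 Hz mod fs = 8 Hz.
8 Hz ≤ fs/2 = 27 Hz, appears at 8 Hz.
154 Hz mod fs = 46 Hz.
46 Hz > fs/2 = 27 Hz, folds to fs − 46 Hz = 8 Hz.
62 Hz and 154 Hz both map to 8 Hz.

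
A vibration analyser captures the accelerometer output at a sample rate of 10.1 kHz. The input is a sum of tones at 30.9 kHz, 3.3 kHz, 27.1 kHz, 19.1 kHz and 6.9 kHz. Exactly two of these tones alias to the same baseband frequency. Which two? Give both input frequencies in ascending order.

6.9 kHz, 27.1 kHz

fs/2 = 5.05 kHz.
30.9 kHz mod fs = 0.6 kHz.
0.6 kHz ≤ fs/2 = 5.05 kHz, appears at 0.6 kHz.
3.3 kHz ≤ fs/2 = 5.05 kHz, passes unchanged.
27.1 kHz mod fs = 6.9 kHz.
6.9 kHz > fs/2 = 5.05 kHz, folds to fs − 6.9 kHz = 3.2 kHz.
19.1 kHz mod fs = 9 kHz.
9 kHz > fs/2 = 5.05 kHz, folds to fs − 9 kHz = 1.1 kHz.
6.9 kHz > fs/2 = 5.05 kHz, folds to fs − 6.9 kHz = 3.2 kHz.
6.9 kHz and 27.1 kHz both map to 3.2 kHz.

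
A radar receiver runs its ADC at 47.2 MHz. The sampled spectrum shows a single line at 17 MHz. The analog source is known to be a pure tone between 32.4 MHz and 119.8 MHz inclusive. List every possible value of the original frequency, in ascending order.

Frequencies that alias to 17 MHz are k·fs ± 17 MHz for integer k ≥ 0.
k=0: 17 MHz.
k=1: 30.2 MHz, 64.2 MHz.
k=2: 77.4 MHz, 111.4 MHz.
k=3: 124.6 MHz, 158.6 MHz.
Within [32.4 MHz, 119.8 MHz]: 64.2 MHz, 77.4 MHz, 111.4 MHz.

64.2 MHz, 77.4 MHz, 111.4 MHz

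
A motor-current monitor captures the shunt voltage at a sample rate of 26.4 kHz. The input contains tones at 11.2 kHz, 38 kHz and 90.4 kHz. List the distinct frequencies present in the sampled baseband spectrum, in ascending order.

11.2 kHz, 11.6 kHz

fs/2 = 13.2 kHz.
11.2 kHz ≤ fs/2 = 13.2 kHz, passes unchanged.
38 kHz mod fs = 11.6 kHz.
11.6 kHz ≤ fs/2 = 13.2 kHz, appears at 11.6 kHz.
90.4 kHz mod fs = 11.2 kHz.
11.2 kHz ≤ fs/2 = 13.2 kHz, appears at 11.2 kHz.
Distinct values: {11.2 kHz, 11.6 kHz}.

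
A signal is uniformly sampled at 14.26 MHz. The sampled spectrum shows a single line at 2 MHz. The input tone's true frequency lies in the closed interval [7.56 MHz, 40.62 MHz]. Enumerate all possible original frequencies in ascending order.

Frequencies that alias to 2 MHz are k·fs ± 2 MHz for integer k ≥ 0.
k=0: 2 MHz.
k=1: 12.26 MHz, 16.26 MHz.
k=2: 26.52 MHz, 30.52 MHz.
k=3: 40.78 MHz, 44.78 MHz.
Within [7.56 MHz, 40.62 MHz]: 12.26 MHz, 16.26 MHz, 26.52 MHz, 30.52 MHz.

12.26 MHz, 16.26 MHz, 26.52 MHz, 30.52 MHz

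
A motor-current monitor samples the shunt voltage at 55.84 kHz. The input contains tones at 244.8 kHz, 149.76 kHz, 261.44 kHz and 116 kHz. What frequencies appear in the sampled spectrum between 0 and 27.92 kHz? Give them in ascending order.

4.32 kHz, 17.76 kHz, 21.44 kHz

fs/2 = 27.92 kHz.
244.8 kHz mod fs = 21.44 kHz.
21.44 kHz ≤ fs/2 = 27.92 kHz, appears at 21.44 kHz.
149.76 kHz mod fs = 38.08 kHz.
38.08 kHz > fs/2 = 27.92 kHz, folds to fs − 38.08 kHz = 17.76 kHz.
261.44 kHz mod fs = 38.08 kHz.
38.08 kHz > fs/2 = 27.92 kHz, folds to fs − 38.08 kHz = 17.76 kHz.
116 kHz mod fs = 4.32 kHz.
4.32 kHz ≤ fs/2 = 27.92 kHz, appears at 4.32 kHz.
Distinct values: {4.32 kHz, 17.76 kHz, 21.44 kHz}.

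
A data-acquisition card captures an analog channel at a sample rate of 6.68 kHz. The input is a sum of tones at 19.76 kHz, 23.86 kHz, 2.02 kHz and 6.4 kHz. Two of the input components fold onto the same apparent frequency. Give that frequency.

0.28 kHz

fs/2 = 3.34 kHz.
19.76 kHz mod fs = 6.4 kHz.
6.4 kHz > fs/2 = 3.34 kHz, folds to fs − 6.4 kHz = 0.28 kHz.
23.86 kHz mod fs = 3.82 kHz.
3.82 kHz > fs/2 = 3.34 kHz, folds to fs − 3.82 kHz = 2.86 kHz.
2.02 kHz ≤ fs/2 = 3.34 kHz, passes unchanged.
6.4 kHz > fs/2 = 3.34 kHz, folds to fs − 6.4 kHz = 0.28 kHz.
6.4 kHz and 19.76 kHz both map to 0.28 kHz.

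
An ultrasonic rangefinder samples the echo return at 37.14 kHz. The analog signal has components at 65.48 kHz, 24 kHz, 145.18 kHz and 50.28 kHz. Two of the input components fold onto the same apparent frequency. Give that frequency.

fs/2 = 18.57 kHz.
65.48 kHz mod fs = 28.34 kHz.
28.34 kHz > fs/2 = 18.57 kHz, folds to fs − 28.34 kHz = 8.8 kHz.
24 kHz > fs/2 = 18.57 kHz, folds to fs − 24 kHz = 13.14 kHz.
145.18 kHz mod fs = 33.76 kHz.
33.76 kHz > fs/2 = 18.57 kHz, folds to fs − 33.76 kHz = 3.38 kHz.
50.28 kHz mod fs = 13.14 kHz.
13.14 kHz ≤ fs/2 = 18.57 kHz, appears at 13.14 kHz.
24 kHz and 50.28 kHz both map to 13.14 kHz.

13.14 kHz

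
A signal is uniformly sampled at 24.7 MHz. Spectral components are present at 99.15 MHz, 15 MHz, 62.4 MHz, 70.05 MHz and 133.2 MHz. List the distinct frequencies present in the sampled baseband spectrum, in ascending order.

fs/2 = 12.35 MHz.
99.15 MHz mod fs = 0.35 MHz.
0.35 MHz ≤ fs/2 = 12.35 MHz, appears at 0.35 MHz.
15 MHz > fs/2 = 12.35 MHz, folds to fs − 15 MHz = 9.7 MHz.
62.4 MHz mod fs = 13 MHz.
13 MHz > fs/2 = 12.35 MHz, folds to fs − 13 MHz = 11.7 MHz.
70.05 MHz mod fs = 20.65 MHz.
20.65 MHz > fs/2 = 12.35 MHz, folds to fs − 20.65 MHz = 4.05 MHz.
133.2 MHz mod fs = 9.7 MHz.
9.7 MHz ≤ fs/2 = 12.35 MHz, appears at 9.7 MHz.
Distinct values: {0.35 MHz, 4.05 MHz, 9.7 MHz, 11.7 MHz}.

0.35 MHz, 4.05 MHz, 9.7 MHz, 11.7 MHz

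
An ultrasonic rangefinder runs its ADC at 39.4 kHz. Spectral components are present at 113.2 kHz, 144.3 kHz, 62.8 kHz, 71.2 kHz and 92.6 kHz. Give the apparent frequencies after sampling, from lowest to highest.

fs/2 = 19.7 kHz.
113.2 kHz mod fs = 34.4 kHz.
34.4 kHz > fs/2 = 19.7 kHz, folds to fs − 34.4 kHz = 5 kHz.
144.3 kHz mod fs = 26.1 kHz.
26.1 kHz > fs/2 = 19.7 kHz, folds to fs − 26.1 kHz = 13.3 kHz.
62.8 kHz mod fs = 23.4 kHz.
23.4 kHz > fs/2 = 19.7 kHz, folds to fs − 23.4 kHz = 16 kHz.
71.2 kHz mod fs = 31.8 kHz.
31.8 kHz > fs/2 = 19.7 kHz, folds to fs − 31.8 kHz = 7.6 kHz.
92.6 kHz mod fs = 13.8 kHz.
13.8 kHz ≤ fs/2 = 19.7 kHz, appears at 13.8 kHz.
Distinct values: {5 kHz, 7.6 kHz, 13.3 kHz, 13.8 kHz, 16 kHz}.

5 kHz, 7.6 kHz, 13.3 kHz, 13.8 kHz, 16 kHz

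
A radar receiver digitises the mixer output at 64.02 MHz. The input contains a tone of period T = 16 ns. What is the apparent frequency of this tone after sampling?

1.52 MHz

T = 16 ns → f = 1/T = 62.5 MHz.
62.5 MHz > fs/2 = 32.01 MHz, folds to fs − 62.5 MHz = 1.52 MHz.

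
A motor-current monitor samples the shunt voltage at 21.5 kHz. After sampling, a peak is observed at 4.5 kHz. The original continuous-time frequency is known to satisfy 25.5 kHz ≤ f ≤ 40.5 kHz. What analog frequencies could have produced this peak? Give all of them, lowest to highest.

26 kHz, 38.5 kHz

Frequencies that alias to 4.5 kHz are k·fs ± 4.5 kHz for integer k ≥ 0.
k=0: 4.5 kHz.
k=1: 17 kHz, 26 kHz.
k=2: 38.5 kHz, 47.5 kHz.
k=3: 60 kHz, 69 kHz.
Within [25.5 kHz, 40.5 kHz]: 26 kHz, 38.5 kHz.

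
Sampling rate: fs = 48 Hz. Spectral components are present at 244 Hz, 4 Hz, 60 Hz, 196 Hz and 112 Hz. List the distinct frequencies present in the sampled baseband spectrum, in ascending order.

4 Hz, 12 Hz, 16 Hz

fs/2 = 24 Hz.
244 Hz mod fs = 4 Hz.
4 Hz ≤ fs/2 = 24 Hz, appears at 4 Hz.
4 Hz ≤ fs/2 = 24 Hz, passes unchanged.
60 Hz mod fs = 12 Hz.
12 Hz ≤ fs/2 = 24 Hz, appears at 12 Hz.
196 Hz mod fs = 4 Hz.
4 Hz ≤ fs/2 = 24 Hz, appears at 4 Hz.
112 Hz mod fs = 16 Hz.
16 Hz ≤ fs/2 = 24 Hz, appears at 16 Hz.
Distinct values: {4 Hz, 12 Hz, 16 Hz}.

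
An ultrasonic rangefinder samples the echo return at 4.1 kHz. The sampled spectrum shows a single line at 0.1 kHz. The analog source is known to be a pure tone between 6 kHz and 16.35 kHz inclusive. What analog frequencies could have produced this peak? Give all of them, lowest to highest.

8.1 kHz, 8.3 kHz, 12.2 kHz, 12.4 kHz, 16.3 kHz

Frequencies that alias to 0.1 kHz are k·fs ± 0.1 kHz for integer k ≥ 0.
k=0: 0.1 kHz.
k=1: 4 kHz, 4.2 kHz.
k=2: 8.1 kHz, 8.3 kHz.
k=3: 12.2 kHz, 12.4 kHz.
k=4: 16.3 kHz, 16.5 kHz.
k=5: 20.4 kHz, 20.6 kHz.
Within [6 kHz, 16.35 kHz]: 8.1 kHz, 8.3 kHz, 12.2 kHz, 12.4 kHz, 16.3 kHz.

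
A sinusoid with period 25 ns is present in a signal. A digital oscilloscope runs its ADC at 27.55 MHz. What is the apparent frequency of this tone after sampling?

T = 25 ns → f = 1/T = 40 MHz.
40 MHz mod fs = 12.45 MHz.
12.45 MHz ≤ fs/2 = 13.775 MHz, appears at 12.45 MHz.

12.45 MHz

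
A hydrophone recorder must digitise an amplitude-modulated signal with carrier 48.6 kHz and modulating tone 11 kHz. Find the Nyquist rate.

AM sidebands sit at fc ± fm = 37.6 kHz and 59.6 kHz.
Highest-frequency component: 59.6 kHz.
Nyquist rate = 2 × 59.6 kHz = 119.2 kHz.

119.2 kHz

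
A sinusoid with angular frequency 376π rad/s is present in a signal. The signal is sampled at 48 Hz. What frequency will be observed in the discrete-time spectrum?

4 Hz

ω = 376π rad/s → f = ω/(2π) = 188 Hz.
188 Hz mod fs = 44 Hz.
44 Hz > fs/2 = 24 Hz, folds to fs − 44 Hz = 4 Hz.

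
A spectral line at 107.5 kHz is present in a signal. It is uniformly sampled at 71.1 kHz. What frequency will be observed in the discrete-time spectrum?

34.7 kHz

107.5 kHz mod fs = 36.4 kHz.
36.4 kHz > fs/2 = 35.55 kHz, folds to fs − 36.4 kHz = 34.7 kHz.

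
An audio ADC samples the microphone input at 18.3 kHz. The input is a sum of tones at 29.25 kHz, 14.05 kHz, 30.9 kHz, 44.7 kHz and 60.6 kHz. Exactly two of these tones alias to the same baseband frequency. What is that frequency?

fs/2 = 9.15 kHz.
29.25 kHz mod fs = 10.95 kHz.
10.95 kHz > fs/2 = 9.15 kHz, folds to fs − 10.95 kHz = 7.35 kHz.
14.05 kHz > fs/2 = 9.15 kHz, folds to fs − 14.05 kHz = 4.25 kHz.
30.9 kHz mod fs = 12.6 kHz.
12.6 kHz > fs/2 = 9.15 kHz, folds to fs − 12.6 kHz = 5.7 kHz.
44.7 kHz mod fs = 8.1 kHz.
8.1 kHz ≤ fs/2 = 9.15 kHz, appears at 8.1 kHz.
60.6 kHz mod fs = 5.7 kHz.
5.7 kHz ≤ fs/2 = 9.15 kHz, appears at 5.7 kHz.
30.9 kHz and 60.6 kHz both map to 5.7 kHz.

5.7 kHz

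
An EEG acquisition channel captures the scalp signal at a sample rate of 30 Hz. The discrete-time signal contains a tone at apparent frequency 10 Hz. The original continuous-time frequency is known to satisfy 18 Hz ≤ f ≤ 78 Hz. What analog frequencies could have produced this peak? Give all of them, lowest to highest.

Frequencies that alias to 10 Hz are k·fs ± 10 Hz for integer k ≥ 0.
k=0: 10 Hz.
k=1: 20 Hz, 40 Hz.
k=2: 50 Hz, 70 Hz.
k=3: 80 Hz, 100 Hz.
Within [18 Hz, 78 Hz]: 20 Hz, 40 Hz, 50 Hz, 70 Hz.

20 Hz, 40 Hz, 50 Hz, 70 Hz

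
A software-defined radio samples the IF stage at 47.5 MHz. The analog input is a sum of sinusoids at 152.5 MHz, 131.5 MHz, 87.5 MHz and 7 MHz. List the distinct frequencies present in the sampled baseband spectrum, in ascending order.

7 MHz, 7.5 MHz, 10 MHz, 11 MHz

fs/2 = 23.75 MHz.
152.5 MHz mod fs = 10 MHz.
10 MHz ≤ fs/2 = 23.75 MHz, appears at 10 MHz.
131.5 MHz mod fs = 36.5 MHz.
36.5 MHz > fs/2 = 23.75 MHz, folds to fs − 36.5 MHz = 11 MHz.
87.5 MHz mod fs = 40 MHz.
40 MHz > fs/2 = 23.75 MHz, folds to fs − 40 MHz = 7.5 MHz.
7 MHz ≤ fs/2 = 23.75 MHz, passes unchanged.
Distinct values: {7 MHz, 7.5 MHz, 10 MHz, 11 MHz}.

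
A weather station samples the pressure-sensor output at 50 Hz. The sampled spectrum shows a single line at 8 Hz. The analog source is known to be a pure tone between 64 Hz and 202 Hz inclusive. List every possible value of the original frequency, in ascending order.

Frequencies that alias to 8 Hz are k·fs ± 8 Hz for integer k ≥ 0.
k=0: 8 Hz.
k=1: 42 Hz, 58 Hz.
k=2: 92 Hz, 108 Hz.
k=3: 142 Hz, 158 Hz.
k=4: 192 Hz, 208 Hz.
k=5: 242 Hz, 258 Hz.
Within [64 Hz, 202 Hz]: 92 Hz, 108 Hz, 142 Hz, 158 Hz, 192 Hz.

92 Hz, 108 Hz, 142 Hz, 158 Hz, 192 Hz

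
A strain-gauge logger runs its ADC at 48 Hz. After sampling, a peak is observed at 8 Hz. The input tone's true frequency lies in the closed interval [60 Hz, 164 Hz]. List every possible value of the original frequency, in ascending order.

88 Hz, 104 Hz, 136 Hz, 152 Hz

Frequencies that alias to 8 Hz are k·fs ± 8 Hz for integer k ≥ 0.
k=0: 8 Hz.
k=1: 40 Hz, 56 Hz.
k=2: 88 Hz, 104 Hz.
k=3: 136 Hz, 152 Hz.
k=4: 184 Hz, 200 Hz.
Within [60 Hz, 164 Hz]: 88 Hz, 104 Hz, 136 Hz, 152 Hz.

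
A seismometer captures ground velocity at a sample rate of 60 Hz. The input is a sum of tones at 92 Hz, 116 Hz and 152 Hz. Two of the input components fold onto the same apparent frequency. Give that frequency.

fs/2 = 30 Hz.
92 Hz mod fs = 32 Hz.
32 Hz > fs/2 = 30 Hz, folds to fs − 32 Hz = 28 Hz.
116 Hz mod fs = 56 Hz.
56 Hz > fs/2 = 30 Hz, folds to fs − 56 Hz = 4 Hz.
152 Hz mod fs = 32 Hz.
32 Hz > fs/2 = 30 Hz, folds to fs − 32 Hz = 28 Hz.
92 Hz and 152 Hz both map to 28 Hz.

28 Hz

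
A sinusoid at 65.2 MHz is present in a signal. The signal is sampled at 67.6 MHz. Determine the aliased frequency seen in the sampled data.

2.4 MHz

65.2 MHz > fs/2 = 33.8 MHz, folds to fs − 65.2 MHz = 2.4 MHz.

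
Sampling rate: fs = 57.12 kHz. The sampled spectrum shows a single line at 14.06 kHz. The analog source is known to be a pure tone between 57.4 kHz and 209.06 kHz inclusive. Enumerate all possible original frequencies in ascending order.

71.18 kHz, 100.18 kHz, 128.3 kHz, 157.3 kHz, 185.42 kHz

Frequencies that alias to 14.06 kHz are k·fs ± 14.06 kHz for integer k ≥ 0.
k=0: 14.06 kHz.
k=1: 43.06 kHz, 71.18 kHz.
k=2: 100.18 kHz, 128.3 kHz.
k=3: 157.3 kHz, 185.42 kHz.
k=4: 214.42 kHz, 242.54 kHz.
Within [57.4 kHz, 209.06 kHz]: 71.18 kHz, 100.18 kHz, 128.3 kHz, 157.3 kHz, 185.42 kHz.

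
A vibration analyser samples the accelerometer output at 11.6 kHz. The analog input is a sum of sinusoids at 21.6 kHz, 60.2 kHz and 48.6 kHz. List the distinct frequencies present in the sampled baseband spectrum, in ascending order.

fs/2 = 5.8 kHz.
21.6 kHz mod fs = 10 kHz.
10 kHz > fs/2 = 5.8 kHz, folds to fs − 10 kHz = 1.6 kHz.
60.2 kHz mod fs = 2.2 kHz.
2.2 kHz ≤ fs/2 = 5.8 kHz, appears at 2.2 kHz.
48.6 kHz mod fs = 2.2 kHz.
2.2 kHz ≤ fs/2 = 5.8 kHz, appears at 2.2 kHz.
Distinct values: {1.6 kHz, 2.2 kHz}.

1.6 kHz, 2.2 kHz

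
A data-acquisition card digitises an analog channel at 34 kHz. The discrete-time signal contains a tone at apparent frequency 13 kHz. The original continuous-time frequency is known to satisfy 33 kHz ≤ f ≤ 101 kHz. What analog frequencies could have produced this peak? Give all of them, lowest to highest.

Frequencies that alias to 13 kHz are k·fs ± 13 kHz for integer k ≥ 0.
k=0: 13 kHz.
k=1: 21 kHz, 47 kHz.
k=2: 55 kHz, 81 kHz.
k=3: 89 kHz, 115 kHz.
k=4: 123 kHz, 149 kHz.
Within [33 kHz, 101 kHz]: 47 kHz, 55 kHz, 81 kHz, 89 kHz.

47 kHz, 55 kHz, 81 kHz, 89 kHz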